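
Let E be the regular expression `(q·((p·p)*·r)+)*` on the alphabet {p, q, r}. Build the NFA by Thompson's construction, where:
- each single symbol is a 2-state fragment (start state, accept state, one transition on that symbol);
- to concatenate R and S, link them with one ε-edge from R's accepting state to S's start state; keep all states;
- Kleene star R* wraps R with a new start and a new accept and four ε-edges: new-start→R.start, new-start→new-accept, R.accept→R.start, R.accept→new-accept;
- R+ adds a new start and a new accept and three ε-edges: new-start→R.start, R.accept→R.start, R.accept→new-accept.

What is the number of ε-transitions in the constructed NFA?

14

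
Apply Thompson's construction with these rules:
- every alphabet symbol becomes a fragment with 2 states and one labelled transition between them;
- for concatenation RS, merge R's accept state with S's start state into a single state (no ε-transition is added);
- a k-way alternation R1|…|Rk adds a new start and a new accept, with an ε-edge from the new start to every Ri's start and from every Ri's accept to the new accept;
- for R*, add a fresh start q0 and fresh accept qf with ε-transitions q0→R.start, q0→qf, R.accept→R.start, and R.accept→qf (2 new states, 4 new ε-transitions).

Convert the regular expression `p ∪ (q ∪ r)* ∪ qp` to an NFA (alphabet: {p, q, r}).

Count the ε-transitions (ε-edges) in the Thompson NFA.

14

Per subexpression:
Each of the 5 symbol leaves contributes 0 ε-transitions.
  q ∪ r → 4 ε-transitions
  (q ∪ r)* → 8 ε-transitions
  qp → 0 ε-transitions
  p ∪ (q ∪ r)* ∪ qp → 14 ε-transitions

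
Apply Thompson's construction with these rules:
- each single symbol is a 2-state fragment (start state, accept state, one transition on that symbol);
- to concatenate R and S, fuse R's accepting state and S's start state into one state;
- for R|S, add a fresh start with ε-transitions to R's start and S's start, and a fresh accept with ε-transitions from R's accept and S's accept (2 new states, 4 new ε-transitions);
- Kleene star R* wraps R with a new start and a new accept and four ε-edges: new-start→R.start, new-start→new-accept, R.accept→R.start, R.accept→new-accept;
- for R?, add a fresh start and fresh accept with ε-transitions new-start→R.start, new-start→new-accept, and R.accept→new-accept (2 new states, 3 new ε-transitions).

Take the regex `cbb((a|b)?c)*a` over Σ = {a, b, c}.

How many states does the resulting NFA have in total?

15

Building bottom-up:
Each of the 7 symbol leaves contributes a 2-state fragment.
  a|b = 6 states
  (a|b)? = 8 states
  (a|b)?c = 9 states
  ((a|b)?c)* = 11 states
  cbb((a|b)?c)*a = 15 states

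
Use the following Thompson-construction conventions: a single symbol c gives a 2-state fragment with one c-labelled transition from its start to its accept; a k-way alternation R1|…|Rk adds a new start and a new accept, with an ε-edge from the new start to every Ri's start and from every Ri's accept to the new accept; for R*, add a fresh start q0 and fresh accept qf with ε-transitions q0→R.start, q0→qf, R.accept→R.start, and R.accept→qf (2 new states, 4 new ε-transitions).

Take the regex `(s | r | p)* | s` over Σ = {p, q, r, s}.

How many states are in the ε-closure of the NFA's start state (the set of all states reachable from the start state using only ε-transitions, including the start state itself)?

9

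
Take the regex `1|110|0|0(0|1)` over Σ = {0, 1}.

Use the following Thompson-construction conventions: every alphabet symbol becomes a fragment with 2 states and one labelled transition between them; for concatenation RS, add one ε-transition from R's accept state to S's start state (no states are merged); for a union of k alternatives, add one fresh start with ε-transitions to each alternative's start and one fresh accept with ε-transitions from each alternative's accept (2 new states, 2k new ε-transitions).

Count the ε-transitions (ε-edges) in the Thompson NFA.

Per subexpression:
Each of the 8 symbol leaves contributes 0 ε-transitions.
  110 — 2 ε-transitions
  0|1 — 4 ε-transitions
  0(0|1) — 5 ε-transitions
  1|110|0|0(0|1) — 15 ε-transitions

15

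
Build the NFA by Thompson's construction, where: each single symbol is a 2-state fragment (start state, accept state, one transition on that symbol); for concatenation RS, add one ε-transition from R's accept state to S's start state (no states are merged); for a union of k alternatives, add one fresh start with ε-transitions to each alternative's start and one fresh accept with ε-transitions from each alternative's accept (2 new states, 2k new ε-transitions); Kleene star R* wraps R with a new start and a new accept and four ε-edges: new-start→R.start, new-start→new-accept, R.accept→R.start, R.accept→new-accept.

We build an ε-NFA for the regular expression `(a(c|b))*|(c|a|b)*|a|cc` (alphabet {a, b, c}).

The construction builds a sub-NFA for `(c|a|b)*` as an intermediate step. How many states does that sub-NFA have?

10

Fragment for `(c|a|b)*`:
Each of the 3 symbol leaves contributes a 2-state fragment.
  c|a|b → 8 states
  (c|a|b)* → 10 states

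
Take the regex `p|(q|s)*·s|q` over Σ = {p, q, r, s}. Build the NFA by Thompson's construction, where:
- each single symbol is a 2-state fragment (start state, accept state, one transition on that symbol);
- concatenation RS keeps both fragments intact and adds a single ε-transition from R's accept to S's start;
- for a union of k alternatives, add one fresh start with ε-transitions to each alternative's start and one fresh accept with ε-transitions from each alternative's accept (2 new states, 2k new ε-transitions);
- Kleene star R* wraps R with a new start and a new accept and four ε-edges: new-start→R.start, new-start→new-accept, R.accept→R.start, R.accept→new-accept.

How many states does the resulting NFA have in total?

Bottom-up over the parse tree:
Each of the 5 symbol leaves contributes a 2-state fragment.
  q|s = 6 states
  (q|s)* = 8 states
  (q|s)*·s = 10 states
  p|(q|s)*·s|q = 16 states

16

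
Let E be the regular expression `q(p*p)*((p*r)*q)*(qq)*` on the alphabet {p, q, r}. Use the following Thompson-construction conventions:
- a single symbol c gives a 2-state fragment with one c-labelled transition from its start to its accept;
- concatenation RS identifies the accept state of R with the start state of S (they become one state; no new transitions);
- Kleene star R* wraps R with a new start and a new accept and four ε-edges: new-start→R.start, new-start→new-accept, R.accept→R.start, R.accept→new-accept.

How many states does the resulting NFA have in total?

Bottom-up over the parse tree:
Each of the 8 symbol leaves contributes a 2-state fragment.
  p* : 4 states
  p*p : 5 states
  (p*p)* : 7 states
  p* : 4 states
  p*r : 5 states
  (p*r)* : 7 states
  (p*r)*q : 8 states
  ((p*r)*q)* : 10 states
  qq : 3 states
  (qq)* : 5 states
  q(p*p)*((p*r)*q)*(qq)* : 21 states

21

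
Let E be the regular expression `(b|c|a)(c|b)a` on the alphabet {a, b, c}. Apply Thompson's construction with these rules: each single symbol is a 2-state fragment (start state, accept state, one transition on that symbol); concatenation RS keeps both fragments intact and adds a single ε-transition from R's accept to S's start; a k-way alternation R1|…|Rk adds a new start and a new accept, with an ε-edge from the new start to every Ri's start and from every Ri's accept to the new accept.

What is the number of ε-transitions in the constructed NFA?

12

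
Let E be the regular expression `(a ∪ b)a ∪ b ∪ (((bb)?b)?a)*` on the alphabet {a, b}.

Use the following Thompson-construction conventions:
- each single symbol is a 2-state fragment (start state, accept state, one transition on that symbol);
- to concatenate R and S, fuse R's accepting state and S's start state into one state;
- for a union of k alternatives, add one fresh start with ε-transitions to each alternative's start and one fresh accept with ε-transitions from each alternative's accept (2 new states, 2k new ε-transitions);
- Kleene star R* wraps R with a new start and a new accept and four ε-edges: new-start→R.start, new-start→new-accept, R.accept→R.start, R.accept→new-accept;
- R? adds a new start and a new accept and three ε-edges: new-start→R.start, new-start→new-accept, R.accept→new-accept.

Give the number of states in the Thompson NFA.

22

Building bottom-up:
Each of the 8 symbol leaves contributes a 2-state fragment.
  a ∪ b → 6 states
  (a ∪ b)a → 7 states
  bb → 3 states
  (bb)? → 5 states
  (bb)?b → 6 states
  ((bb)?b)? → 8 states
  ((bb)?b)?a → 9 states
  (((bb)?b)?a)* → 11 states
  (a ∪ b)a ∪ b ∪ (((bb)?b)?a)* → 22 states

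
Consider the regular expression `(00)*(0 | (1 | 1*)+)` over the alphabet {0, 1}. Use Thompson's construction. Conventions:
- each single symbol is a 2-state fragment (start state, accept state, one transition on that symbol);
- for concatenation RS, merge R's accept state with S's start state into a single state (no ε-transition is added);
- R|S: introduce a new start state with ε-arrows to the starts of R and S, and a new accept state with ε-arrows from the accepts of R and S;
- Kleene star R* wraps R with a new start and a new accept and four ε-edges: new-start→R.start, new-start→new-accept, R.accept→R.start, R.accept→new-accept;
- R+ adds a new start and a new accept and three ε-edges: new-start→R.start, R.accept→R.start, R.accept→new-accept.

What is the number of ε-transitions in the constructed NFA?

Building bottom-up:
Each of the 5 symbol leaves contributes 0 ε-transitions.
  00 — 0 ε-transitions
  (00)* — 4 ε-transitions
  1* — 4 ε-transitions
  1 | 1* — 8 ε-transitions
  (1 | 1*)+ — 11 ε-transitions
  0 | (1 | 1*)+ — 15 ε-transitions
  (00)*(0 | (1 | 1*)+) — 19 ε-transitions

19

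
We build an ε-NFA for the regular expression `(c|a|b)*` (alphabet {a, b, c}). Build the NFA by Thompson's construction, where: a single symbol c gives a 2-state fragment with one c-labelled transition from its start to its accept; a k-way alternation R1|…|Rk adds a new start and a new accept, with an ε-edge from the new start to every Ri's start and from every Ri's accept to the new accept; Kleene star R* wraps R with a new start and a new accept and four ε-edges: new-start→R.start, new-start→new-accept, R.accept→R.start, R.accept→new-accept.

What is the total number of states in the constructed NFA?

Building bottom-up:
Each of the 3 symbol leaves contributes a 2-state fragment.
  c|a|b — 8 states
  (c|a|b)* — 10 states

10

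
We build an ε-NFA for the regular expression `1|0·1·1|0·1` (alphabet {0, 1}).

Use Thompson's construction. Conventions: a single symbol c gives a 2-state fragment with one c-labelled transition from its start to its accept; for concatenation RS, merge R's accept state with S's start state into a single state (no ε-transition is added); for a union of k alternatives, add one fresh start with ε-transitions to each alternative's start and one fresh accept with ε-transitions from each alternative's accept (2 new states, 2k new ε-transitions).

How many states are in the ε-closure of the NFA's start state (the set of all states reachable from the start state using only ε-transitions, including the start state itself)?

Compute the ε-closure size of each fragment's start state recursively; a symbol fragment's start has no outgoing ε-edge, so its closure is just itself (size 1).
  0·1·1 : C equals the left operand's closure size = 1 (its accept is not ε-reachable, so the closure stops there)
  0·1 : same as the first factor's closure: C = 1
  1|0·1·1|0·1 : C = 1 + 1 + 1 + 1 = 4 (the new accept is not ε-reachable since no branch accepts ε)

4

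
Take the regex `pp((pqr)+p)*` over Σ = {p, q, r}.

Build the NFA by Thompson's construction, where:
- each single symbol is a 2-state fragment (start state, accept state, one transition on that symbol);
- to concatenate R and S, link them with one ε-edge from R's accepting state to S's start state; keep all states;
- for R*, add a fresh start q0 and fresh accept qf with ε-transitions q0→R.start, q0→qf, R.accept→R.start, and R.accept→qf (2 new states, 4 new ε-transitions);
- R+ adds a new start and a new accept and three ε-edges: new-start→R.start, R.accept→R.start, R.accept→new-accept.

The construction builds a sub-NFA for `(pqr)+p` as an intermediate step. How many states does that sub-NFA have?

10

Fragment for `(pqr)+p`:
Each of the 4 symbol leaves contributes a 2-state fragment.
  pqr : 6 states
  (pqr)+ : 8 states
  (pqr)+p : 10 states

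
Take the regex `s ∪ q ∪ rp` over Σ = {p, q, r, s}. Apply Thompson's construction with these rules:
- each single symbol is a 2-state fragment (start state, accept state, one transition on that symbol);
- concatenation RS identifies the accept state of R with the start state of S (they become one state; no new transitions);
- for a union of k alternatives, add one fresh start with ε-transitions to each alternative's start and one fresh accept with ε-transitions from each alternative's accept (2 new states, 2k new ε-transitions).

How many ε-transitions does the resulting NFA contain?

Building bottom-up:
Each of the 4 symbol leaves contributes 0 ε-transitions.
  rp — 0 ε-transitions
  s ∪ q ∪ rp — 6 ε-transitions

6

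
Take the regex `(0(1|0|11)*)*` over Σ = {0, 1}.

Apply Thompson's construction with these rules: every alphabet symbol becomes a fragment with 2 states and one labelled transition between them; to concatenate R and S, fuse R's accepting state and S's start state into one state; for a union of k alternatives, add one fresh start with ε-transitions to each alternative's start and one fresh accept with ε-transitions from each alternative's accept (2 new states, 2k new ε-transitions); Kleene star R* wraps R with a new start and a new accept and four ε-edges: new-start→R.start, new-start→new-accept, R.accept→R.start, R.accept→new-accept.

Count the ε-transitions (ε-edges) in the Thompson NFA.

Building bottom-up:
Each of the 5 symbol leaves contributes 0 ε-transitions.
  11 = 0 ε-transitions
  1|0|11 = 6 ε-transitions
  (1|0|11)* = 10 ε-transitions
  0(1|0|11)* = 10 ε-transitions
  (0(1|0|11)*)* = 14 ε-transitions

14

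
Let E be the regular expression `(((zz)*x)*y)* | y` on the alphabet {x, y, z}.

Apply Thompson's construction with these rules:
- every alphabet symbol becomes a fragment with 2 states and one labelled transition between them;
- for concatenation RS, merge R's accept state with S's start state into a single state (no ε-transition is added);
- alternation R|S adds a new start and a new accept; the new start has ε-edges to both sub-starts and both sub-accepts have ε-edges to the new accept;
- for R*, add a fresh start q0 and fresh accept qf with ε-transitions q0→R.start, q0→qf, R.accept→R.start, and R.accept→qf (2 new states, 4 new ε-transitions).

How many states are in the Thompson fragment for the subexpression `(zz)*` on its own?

Fragment for `(zz)*`:
Each of the 2 symbol leaves contributes a 2-state fragment.
  zz → 3 states
  (zz)* → 5 states

5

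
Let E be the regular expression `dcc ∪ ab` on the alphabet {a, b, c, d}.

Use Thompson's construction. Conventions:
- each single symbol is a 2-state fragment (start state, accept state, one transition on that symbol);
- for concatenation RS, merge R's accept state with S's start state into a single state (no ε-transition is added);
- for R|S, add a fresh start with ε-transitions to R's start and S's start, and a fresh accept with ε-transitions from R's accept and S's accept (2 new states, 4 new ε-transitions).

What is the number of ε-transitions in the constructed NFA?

Per subexpression:
Each of the 5 symbol leaves contributes 0 ε-transitions.
  dcc : 0 ε-transitions
  ab : 0 ε-transitions
  dcc ∪ ab : 4 ε-transitions

4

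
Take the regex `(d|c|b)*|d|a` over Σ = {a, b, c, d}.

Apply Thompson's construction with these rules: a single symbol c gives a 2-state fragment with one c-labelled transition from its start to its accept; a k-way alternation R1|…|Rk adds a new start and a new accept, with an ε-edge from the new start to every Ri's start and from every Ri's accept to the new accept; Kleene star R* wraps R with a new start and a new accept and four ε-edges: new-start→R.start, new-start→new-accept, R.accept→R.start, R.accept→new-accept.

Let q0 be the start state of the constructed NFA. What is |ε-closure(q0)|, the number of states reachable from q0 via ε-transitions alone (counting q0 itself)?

10

Work bottom-up. For each fragment F, track |ε-closure(F.start)| and whether F's accept lies in that closure (i.e. whether F accepts ε). A single-symbol fragment has closure size 1 and does not accept ε.
  d|c|b — |ε-closure| = 1 + 1 + 1 + 1 = 4 (the new accept is not ε-reachable since no branch accepts ε)
  (d|c|b)* — the star's fresh start ε-reaches both the body's start and the fresh accept: |ε-closure| = 2 + 4 = 6
  (d|c|b)*|d|a — |ε-closure| = 1 (new start) + (6 + 1 + 1) + 1 (new accept, since some branch ε-reaches its own accept) = 10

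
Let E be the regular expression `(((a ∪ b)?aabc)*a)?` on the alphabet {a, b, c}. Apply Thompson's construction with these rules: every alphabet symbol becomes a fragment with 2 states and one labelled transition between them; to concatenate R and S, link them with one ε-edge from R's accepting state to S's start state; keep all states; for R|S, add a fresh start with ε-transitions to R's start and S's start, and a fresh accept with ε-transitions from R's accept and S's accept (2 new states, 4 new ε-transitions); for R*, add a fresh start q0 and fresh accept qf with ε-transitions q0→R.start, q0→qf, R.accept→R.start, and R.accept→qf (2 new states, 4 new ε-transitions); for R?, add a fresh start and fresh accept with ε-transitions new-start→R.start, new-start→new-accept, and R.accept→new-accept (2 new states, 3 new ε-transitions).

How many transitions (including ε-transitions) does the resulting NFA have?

26

Bottom-up over the parse tree:
Each of the 7 symbol leaves contributes 1 transition (1 symbol, 0 ε).
  a ∪ b — 6 transitions (2 symbol, 4 ε)
  (a ∪ b)? — 9 transitions (2 symbol, 7 ε)
  (a ∪ b)?aabc — 17 transitions (6 symbol, 11 ε)
  ((a ∪ b)?aabc)* — 21 transitions (6 symbol, 15 ε)
  ((a ∪ b)?aabc)*a — 23 transitions (7 symbol, 16 ε)
  (((a ∪ b)?aabc)*a)? — 26 transitions (7 symbol, 19 ε)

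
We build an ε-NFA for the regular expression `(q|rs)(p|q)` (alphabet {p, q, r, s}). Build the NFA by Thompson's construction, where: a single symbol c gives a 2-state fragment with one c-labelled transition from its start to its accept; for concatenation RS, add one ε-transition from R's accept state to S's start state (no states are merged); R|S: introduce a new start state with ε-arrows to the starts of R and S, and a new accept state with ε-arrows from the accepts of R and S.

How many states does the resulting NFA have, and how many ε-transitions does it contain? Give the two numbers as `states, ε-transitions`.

14, 10

Per subexpression:
Each of the 5 symbol leaves contributes 2 states and 0 ε-transitions.
  rs → 4 states, 1 ε-transition
  q|rs → 8 states, 5 ε-transitions
  p|q → 6 states, 4 ε-transitions
  (q|rs)(p|q) → 14 states, 10 ε-transitions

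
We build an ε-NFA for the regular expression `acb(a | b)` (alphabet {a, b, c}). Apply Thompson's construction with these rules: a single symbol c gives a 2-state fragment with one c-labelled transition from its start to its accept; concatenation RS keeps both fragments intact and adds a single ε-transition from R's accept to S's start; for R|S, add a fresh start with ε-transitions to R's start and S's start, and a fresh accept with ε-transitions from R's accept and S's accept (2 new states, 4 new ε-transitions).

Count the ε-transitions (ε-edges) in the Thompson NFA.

Per subexpression:
Each of the 5 symbol leaves contributes 0 ε-transitions.
  a | b → 4 ε-transitions
  acb(a | b) → 7 ε-transitions

7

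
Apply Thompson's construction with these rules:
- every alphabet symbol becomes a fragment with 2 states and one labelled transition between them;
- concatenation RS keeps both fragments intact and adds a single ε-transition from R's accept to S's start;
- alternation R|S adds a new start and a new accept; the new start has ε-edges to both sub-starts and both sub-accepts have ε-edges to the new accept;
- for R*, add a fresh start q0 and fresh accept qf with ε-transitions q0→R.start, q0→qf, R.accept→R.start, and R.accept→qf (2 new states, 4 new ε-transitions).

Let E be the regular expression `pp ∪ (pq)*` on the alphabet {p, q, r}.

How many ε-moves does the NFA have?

10

Recursing over subexpressions:
Each of the 4 symbol leaves contributes 0 ε-transitions.
  pp — 1 ε-transition
  pq — 1 ε-transition
  (pq)* — 5 ε-transitions
  pp ∪ (pq)* — 10 ε-transitions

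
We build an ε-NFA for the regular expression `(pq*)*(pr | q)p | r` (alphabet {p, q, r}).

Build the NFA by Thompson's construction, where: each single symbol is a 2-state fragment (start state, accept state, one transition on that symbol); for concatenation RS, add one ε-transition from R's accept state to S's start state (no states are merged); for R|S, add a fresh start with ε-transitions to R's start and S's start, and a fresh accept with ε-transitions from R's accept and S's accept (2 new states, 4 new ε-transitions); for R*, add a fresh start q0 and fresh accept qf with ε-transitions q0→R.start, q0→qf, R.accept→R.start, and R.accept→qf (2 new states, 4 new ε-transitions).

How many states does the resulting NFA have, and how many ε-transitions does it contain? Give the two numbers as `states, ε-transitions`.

22, 20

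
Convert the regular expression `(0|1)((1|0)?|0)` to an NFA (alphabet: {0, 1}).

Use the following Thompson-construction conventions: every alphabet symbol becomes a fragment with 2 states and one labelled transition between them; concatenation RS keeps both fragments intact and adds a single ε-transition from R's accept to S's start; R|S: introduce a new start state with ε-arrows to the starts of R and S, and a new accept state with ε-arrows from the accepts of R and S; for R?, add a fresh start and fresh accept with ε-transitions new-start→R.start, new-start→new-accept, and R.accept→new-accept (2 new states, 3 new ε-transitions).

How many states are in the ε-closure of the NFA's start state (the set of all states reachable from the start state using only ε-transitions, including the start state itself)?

3

Work bottom-up. For each fragment F, track |ε-closure(F.start)| and whether F's accept lies in that closure (i.e. whether F accepts ε). A single-symbol fragment has closure size 1 and does not accept ε.
  0|1 : new start ε-reaches every alternative's start; none of them accept ε, so the new accept is not reached: |closure| = 1 + 1 + 1 = 3
  1|0 : new start ε-reaches every alternative's start; none of them accept ε, so the new accept is not reached: |closure| = 1 + 1 + 1 = 3
  (1|0)? : new start has ε-edges to the inner start and to the new accept, so |closure| = 2 + 3 = 5
  (1|0)?|0 : new start ε-reaches every alternative's start; at least one alternative accepts ε, so the union's new accept is reached too: |closure| = 1 + 5 + 1 + 1 = 8
  (0|1)((1|0)?|0) : |closure| equals the left operand's closure size = 3 (its accept is not ε-reachable, so the closure stops there)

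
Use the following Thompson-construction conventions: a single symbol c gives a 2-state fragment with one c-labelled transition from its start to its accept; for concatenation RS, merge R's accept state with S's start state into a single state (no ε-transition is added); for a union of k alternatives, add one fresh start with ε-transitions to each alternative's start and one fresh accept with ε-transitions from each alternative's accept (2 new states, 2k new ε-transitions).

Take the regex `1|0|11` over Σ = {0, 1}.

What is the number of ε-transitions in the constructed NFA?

Bottom-up over the parse tree:
Each of the 4 symbol leaves contributes 0 ε-transitions.
  11 : 0 ε-transitions
  1|0|11 : 6 ε-transitions

6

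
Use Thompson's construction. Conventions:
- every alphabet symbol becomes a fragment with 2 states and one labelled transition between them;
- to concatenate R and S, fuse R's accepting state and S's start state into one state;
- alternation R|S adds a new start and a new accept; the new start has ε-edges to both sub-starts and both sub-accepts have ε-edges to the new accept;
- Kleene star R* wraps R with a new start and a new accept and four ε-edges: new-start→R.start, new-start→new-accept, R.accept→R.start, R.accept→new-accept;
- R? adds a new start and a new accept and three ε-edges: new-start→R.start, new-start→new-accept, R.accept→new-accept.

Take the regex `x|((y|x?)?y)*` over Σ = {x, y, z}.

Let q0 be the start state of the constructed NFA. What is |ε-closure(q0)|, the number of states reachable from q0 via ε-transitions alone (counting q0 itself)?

Compute the ε-closure size of each fragment's start state recursively; a symbol fragment's start has no outgoing ε-edge, so its closure is just itself (size 1).
  x? : new start has ε-edges to the inner start and to the new accept, so C = 2 + 1 = 3
  y|x? : C = 1 (new start) + (1 + 3) + 1 (new accept, since some branch ε-reaches its own accept) = 6
  (y|x?)? : new start has ε-edges to the inner start and to the new accept, so C = 2 + 6 = 8
  (y|x?)?y : C = 8 + (1−1) = 8 (closure spills across the concat boundary because the left factor accepts ε)
  ((y|x?)?y)* : the star's fresh start ε-reaches both the body's start and the fresh accept: C = 2 + 8 = 10
  x|((y|x?)?y)* : new start ε-reaches every alternative's start; at least one alternative accepts ε, so the union's new accept is reached too: C = 1 + 1 + 10 + 1 = 13

13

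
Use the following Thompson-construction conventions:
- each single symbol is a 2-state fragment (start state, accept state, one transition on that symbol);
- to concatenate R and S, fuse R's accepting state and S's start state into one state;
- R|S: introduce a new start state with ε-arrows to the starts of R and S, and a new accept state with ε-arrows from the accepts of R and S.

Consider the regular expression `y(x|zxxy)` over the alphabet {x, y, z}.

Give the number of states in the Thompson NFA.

Building bottom-up:
Each of the 6 symbol leaves contributes a 2-state fragment.
  zxxy = 5 states
  x|zxxy = 9 states
  y(x|zxxy) = 10 states

10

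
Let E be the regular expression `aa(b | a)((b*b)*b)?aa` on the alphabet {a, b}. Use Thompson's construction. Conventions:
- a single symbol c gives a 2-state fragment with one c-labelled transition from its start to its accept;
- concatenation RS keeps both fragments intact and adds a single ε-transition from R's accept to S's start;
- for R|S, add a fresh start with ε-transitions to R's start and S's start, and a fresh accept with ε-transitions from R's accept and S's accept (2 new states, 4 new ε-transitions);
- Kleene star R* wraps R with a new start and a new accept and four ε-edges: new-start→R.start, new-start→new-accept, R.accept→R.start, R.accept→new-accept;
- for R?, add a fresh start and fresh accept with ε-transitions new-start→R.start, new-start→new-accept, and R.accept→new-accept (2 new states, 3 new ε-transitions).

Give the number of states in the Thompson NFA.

26

By structural recursion:
Each of the 9 symbol leaves contributes a 2-state fragment.
  b | a → 6 states
  b* → 4 states
  b*b → 6 states
  (b*b)* → 8 states
  (b*b)*b → 10 states
  ((b*b)*b)? → 12 states
  aa(b | a)((b*b)*b)?aa → 26 states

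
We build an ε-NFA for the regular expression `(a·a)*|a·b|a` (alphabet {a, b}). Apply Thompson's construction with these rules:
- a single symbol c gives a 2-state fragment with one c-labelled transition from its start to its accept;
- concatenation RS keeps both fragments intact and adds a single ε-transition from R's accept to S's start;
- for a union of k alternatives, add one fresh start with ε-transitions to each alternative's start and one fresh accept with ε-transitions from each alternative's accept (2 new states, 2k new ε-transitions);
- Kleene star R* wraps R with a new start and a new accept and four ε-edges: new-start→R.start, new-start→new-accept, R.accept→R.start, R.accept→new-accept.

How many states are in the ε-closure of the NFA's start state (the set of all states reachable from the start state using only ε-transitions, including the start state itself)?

Compute the ε-closure size of each fragment's start state recursively; a symbol fragment's start has no outgoing ε-edge, so its closure is just itself (size 1).
  a·a → same as the first factor's closure: |ε-closure| = 1
  (a·a)* → the star's fresh start ε-reaches both the body's start and the fresh accept: |ε-closure| = 2 + 1 = 3
  a·b → same as the first factor's closure: |ε-closure| = 1
  (a·a)*|a·b|a → |ε-closure| = 1 (new start) + (3 + 1 + 1) + 1 (new accept, since some branch ε-reaches its own accept) = 7

7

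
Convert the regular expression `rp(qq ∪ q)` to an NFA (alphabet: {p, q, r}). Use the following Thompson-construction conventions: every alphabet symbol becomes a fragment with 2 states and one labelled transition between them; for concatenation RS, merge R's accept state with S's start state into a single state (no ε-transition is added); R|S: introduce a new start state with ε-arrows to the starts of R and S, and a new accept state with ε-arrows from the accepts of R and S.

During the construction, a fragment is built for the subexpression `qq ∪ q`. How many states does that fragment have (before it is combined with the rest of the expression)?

Fragment for `qq ∪ q`:
Each of the 3 symbol leaves contributes a 2-state fragment.
  qq : 3 states
  qq ∪ q : 7 states

7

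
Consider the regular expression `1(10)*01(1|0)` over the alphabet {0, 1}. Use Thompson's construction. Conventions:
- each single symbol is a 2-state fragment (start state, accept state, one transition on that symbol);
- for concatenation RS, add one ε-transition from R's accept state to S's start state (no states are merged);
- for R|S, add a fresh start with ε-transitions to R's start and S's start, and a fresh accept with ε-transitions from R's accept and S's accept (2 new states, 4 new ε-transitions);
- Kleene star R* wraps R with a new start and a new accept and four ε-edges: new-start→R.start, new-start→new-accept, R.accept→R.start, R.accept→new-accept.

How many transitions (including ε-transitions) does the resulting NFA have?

20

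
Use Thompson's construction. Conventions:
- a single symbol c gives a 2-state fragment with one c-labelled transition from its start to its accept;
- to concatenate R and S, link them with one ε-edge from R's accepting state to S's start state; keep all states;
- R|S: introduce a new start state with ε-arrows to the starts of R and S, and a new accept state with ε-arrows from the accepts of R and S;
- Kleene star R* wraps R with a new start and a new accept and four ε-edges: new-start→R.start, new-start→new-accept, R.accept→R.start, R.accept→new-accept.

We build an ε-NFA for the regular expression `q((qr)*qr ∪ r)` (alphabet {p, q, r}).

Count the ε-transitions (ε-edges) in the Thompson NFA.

12

Per subexpression:
Each of the 6 symbol leaves contributes 0 ε-transitions.
  qr → 1 ε-transition
  (qr)* → 5 ε-transitions
  (qr)*qr → 7 ε-transitions
  (qr)*qr ∪ r → 11 ε-transitions
  q((qr)*qr ∪ r) → 12 ε-transitions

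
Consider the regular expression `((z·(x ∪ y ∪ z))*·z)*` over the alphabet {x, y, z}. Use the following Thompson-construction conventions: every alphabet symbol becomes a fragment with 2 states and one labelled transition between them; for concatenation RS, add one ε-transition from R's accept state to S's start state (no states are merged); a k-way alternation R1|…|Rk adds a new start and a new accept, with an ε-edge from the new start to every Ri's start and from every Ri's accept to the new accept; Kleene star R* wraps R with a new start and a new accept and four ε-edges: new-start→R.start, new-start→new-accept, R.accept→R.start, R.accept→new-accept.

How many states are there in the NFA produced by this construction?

Bottom-up over the parse tree:
Each of the 5 symbol leaves contributes a 2-state fragment.
  x ∪ y ∪ z = 8 states
  z·(x ∪ y ∪ z) = 10 states
  (z·(x ∪ y ∪ z))* = 12 states
  (z·(x ∪ y ∪ z))*·z = 14 states
  ((z·(x ∪ y ∪ z))*·z)* = 16 states

16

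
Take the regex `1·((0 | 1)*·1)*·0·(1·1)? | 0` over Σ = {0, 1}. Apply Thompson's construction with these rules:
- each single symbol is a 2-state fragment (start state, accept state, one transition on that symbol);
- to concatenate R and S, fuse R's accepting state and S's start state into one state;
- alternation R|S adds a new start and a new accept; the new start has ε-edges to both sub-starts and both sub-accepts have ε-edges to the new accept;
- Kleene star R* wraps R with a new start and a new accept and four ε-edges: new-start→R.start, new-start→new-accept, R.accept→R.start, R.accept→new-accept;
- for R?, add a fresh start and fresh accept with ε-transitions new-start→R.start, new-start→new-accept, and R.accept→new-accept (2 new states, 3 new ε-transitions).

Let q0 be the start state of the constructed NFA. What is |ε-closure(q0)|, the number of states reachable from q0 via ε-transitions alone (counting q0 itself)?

Compute the ε-closure size of each fragment's start state recursively; a symbol fragment's start has no outgoing ε-edge, so its closure is just itself (size 1).
  0 | 1 — C = 1 + 1 + 1 = 3 (the new accept is not ε-reachable since no branch accepts ε)
  (0 | 1)* — C = 1 (new start) + 3 (body) + 1 (new accept) = 5
  (0 | 1)*·1 — the left operand accepts ε, so the closure extends into the next operand (the shared merged state is already counted); C = 5 + (1−1) = 5
  ((0 | 1)*·1)* — C = 1 (new start) + 5 (body) + 1 (new accept) = 7
  1·1 — C equals the left operand's closure size = 1 (its accept is not ε-reachable, so the closure stops there)
  (1·1)? — new start has ε-edges to the inner start and to the new accept, so C = 2 + 1 = 3
  1·((0 | 1)*·1)*·0·(1·1)? — same as the first factor's closure: C = 1
  1·((0 | 1)*·1)*·0·(1·1)? | 0 — new start ε-reaches every alternative's start; none of them accept ε, so the new accept is not reached: C = 1 + 1 + 1 = 3

3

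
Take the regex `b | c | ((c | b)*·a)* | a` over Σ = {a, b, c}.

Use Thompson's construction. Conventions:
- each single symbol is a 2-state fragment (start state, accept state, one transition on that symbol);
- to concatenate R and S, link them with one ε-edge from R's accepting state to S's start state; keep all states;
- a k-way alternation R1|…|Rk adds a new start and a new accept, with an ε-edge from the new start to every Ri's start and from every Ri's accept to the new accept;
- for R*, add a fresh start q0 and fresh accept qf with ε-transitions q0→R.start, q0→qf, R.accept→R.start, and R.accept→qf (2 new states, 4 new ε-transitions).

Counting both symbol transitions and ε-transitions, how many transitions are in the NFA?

27

Bottom-up over the parse tree:
Each of the 6 symbol leaves contributes 1 transition (1 symbol, 0 ε).
  c | b : 6 transitions (2 symbol, 4 ε)
  (c | b)* : 10 transitions (2 symbol, 8 ε)
  (c | b)*·a : 12 transitions (3 symbol, 9 ε)
  ((c | b)*·a)* : 16 transitions (3 symbol, 13 ε)
  b | c | ((c | b)*·a)* | a : 27 transitions (6 symbol, 21 ε)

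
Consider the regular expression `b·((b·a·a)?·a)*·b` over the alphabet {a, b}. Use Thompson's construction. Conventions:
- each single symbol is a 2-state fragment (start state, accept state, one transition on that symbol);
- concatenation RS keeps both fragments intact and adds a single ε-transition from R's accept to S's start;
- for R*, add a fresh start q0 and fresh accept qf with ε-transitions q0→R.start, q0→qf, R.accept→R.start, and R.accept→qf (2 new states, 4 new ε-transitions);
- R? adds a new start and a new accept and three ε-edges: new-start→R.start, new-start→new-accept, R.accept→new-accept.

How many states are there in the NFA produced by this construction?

16

Bottom-up over the parse tree:
Each of the 6 symbol leaves contributes a 2-state fragment.
  b·a·a → 6 states
  (b·a·a)? → 8 states
  (b·a·a)?·a → 10 states
  ((b·a·a)?·a)* → 12 states
  b·((b·a·a)?·a)*·b → 16 states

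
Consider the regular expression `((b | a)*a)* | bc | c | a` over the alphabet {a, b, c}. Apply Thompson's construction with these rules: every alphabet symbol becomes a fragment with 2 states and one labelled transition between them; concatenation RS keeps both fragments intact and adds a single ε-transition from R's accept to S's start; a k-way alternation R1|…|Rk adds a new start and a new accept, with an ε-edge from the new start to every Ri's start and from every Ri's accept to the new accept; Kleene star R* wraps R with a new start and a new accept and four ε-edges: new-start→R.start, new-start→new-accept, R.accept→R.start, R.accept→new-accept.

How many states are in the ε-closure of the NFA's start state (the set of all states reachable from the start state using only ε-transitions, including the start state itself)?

Let C(F) = |ε-closure(F.start)| within fragment F, and note whether F accepts ε. Symbol fragments have C = 1 and do not accept ε. Then:
  b | a — C = 1 + 1 + 1 = 3 (the new accept is not ε-reachable since no branch accepts ε)
  (b | a)* — new start has ε-edges to the inner start and to the new accept, so C = 2 + 3 = 5
  (b | a)*a — C = 5 + 1 = 6 (closure spills across the concat boundary because the left factor accepts ε)
  ((b | a)*a)* — new start has ε-edges to the inner start and to the new accept, so C = 2 + 6 = 8
  bc — C equals the left operand's closure size = 1 (its accept is not ε-reachable, so the closure stops there)
  ((b | a)*a)* | bc | c | a — new start ε-reaches every alternative's start; at least one alternative accepts ε, so the union's new accept is reached too: C = 1 + 8 + 1 + 1 + 1 + 1 = 13

13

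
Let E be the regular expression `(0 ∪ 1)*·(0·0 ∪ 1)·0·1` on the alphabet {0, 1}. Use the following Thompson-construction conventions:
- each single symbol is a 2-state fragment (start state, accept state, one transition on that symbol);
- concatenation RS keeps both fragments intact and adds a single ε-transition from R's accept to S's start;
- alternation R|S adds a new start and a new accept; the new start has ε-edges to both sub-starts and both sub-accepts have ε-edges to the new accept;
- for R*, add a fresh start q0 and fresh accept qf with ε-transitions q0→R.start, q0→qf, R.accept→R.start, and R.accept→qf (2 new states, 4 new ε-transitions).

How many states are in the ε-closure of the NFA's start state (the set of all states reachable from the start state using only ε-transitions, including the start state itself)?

Let C(F) = |ε-closure(F.start)| within fragment F, and note whether F accepts ε. Symbol fragments have C = 1 and do not accept ε. Then:
  0 ∪ 1 : C = 1 + 1 + 1 = 3 (the new accept is not ε-reachable since no branch accepts ε)
  (0 ∪ 1)* : C = 1 (new start) + 3 (body) + 1 (new accept) = 5
  0·0 : same as the first factor's closure: C = 1
  0·0 ∪ 1 : new start ε-reaches every alternative's start; none of them accept ε, so the new accept is not reached: C = 1 + 1 + 1 = 3
  (0 ∪ 1)*·(0·0 ∪ 1)·0·1 : the left operand accepts ε, so the closure extends into the next operand (via the concat ε-link); C = 5 + 3 = 8

8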